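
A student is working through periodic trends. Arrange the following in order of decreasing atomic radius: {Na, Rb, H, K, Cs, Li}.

Cs > Rb > K > Na > Li > H

H is in period 1, group 1; Li is in period 2, group 1; Na is in period 3, group 1; K is in period 4, group 1; Rb is in period 5, group 1; Cs is in period 6, group 1.
Radius decreases left→right (rising Z_eff, same n) and increases top→bottom (higher n).
All are in group 1, so atomic radius increases down the group.
So from largest to smallest: Cs > Rb > K > Na > Li > H.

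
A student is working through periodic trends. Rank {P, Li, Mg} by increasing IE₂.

IE_2 is the cost of taking one more electron from the +1 cation: P⁺ still has 4 valence electrons; Li⁺ is the bare [He] core; Mg⁺ still has 1 valence electron.
Breaking into a closed-shell core is much more expensive than removing a leftover valence electron — Li has the largest IE_2 here.
Valence configurations: P⁺ [Ne]3s²3p², Mg⁺ [Ne]3s¹.
The numbers (kJ/mol): P 1907, Li 7298, Mg 1451.
Hence IE_2: Mg < P < Li.

Mg, P, Li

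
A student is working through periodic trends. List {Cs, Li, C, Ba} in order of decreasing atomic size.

Li is in period 2, group 1; C is in period 2, group 14; Cs is in period 6, group 1; Ba is in period 6, group 2.
Moving right in a period, electrons are added to the same shell under a stronger nuclear pull, so atoms get smaller; moving down, a new shell is opened and atoms get larger.
These span different periods and groups, so the two trends combine.
Li > C: Li lies to the left of C in period 2, so the across-period effect alone puts Li larger.
Ba > Li: the two effects oppose for this pair; the down-group effect wins (196 vs 133 pm).
Cs > Ba: both are in period 6; the period trend gives Cs the larger value.
Tabulated atomic radius (pm): Li 133, C 75, Cs 232, Ba 196.
So from largest to smallest: Cs > Ba > Li > C.

Cs, Ba, Li, C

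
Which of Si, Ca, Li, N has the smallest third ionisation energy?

Consider each +2 ion: Si²⁺ still has 2 valence electrons; Ca²⁺ is the bare [Ar] core; Li²⁺ is already 1 electron into the core; N²⁺ still has 3 valence electrons.
Core electrons are held far more tightly than valence electrons, so Ca and Li top the IE_3 order.
Valence configurations: Si²⁺ [Ne]3s², N²⁺ [He]2s²2p¹.
Tabulated IE_3 (kJ/mol): Si 3232, Ca 4912, Li 11815, N 4578.
Overall IE_3 order: Si < N < Ca < Li.

Si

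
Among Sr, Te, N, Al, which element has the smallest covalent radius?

N is in period 2, group 15; Al is in period 3, group 13; Sr is in period 5, group 2; Te is in period 5, group 16.
Moving right in a period, electrons are added to the same shell under a stronger nuclear pull, so atoms get smaller; moving down, a new shell is opened and atoms get larger.
Here both period and group differ, so the two effects have to be weighed against each other.
Al > N: both effects reinforce here, so Al is clearly the larger of the two.
Te > Al: the two effects oppose for this pair; the down-group effect wins (136 vs 126 pm).
Sr > Te: both are in period 5; the period trend gives Sr the larger value.
Approximate values (pm): N 71, Al 126, Sr 185, Te 136.
The smallest covalent radius among these belongs to N.

N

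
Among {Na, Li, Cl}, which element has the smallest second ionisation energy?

Cl

After 1 electron has been removed, what remains? Na⁺ is the bare [Ne] core; Li⁺ is the bare [He] core; Cl⁺ still has 6 valence electrons.
Core electrons are held far more tightly than valence electrons, so Na and Li top the IE_2 order.
The numbers (kJ/mol): Na 4562, Li 7298, Cl 2298.
So the second ionization energies run Cl < Na < Li.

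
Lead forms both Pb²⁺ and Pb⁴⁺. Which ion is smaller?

Pb⁴⁺

Both ions have Z = 82 protons, but Pb⁴⁺ has lost more electrons, so its remaining electrons feel a larger effective nuclear charge per electron and are pulled in more tightly.
Higher positive charge → smaller ion, so Pb²⁺ > Pb⁴⁺.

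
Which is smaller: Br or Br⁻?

Forming Br⁻ adds 1 electron to Br. More electron–electron repulsion in the same shell, with unchanged nuclear charge, lets the cloud expand.
An anion is larger than its parent atom: Br⁻ > Br.

Br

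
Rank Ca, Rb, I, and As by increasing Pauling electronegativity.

Rb < Ca < As < I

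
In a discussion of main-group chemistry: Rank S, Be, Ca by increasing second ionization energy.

Ca < Be < S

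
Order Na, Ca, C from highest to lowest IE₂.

Na > C > Ca

Consider each +1 ion: Na⁺ is the bare [Ne] core; Ca⁺ still has 1 valence electron; C⁺ still has 3 valence electrons.
Core electrons are held far more tightly than valence electrons, so Na tops the IE_2 order.
Valence configurations: Ca⁺ [Ar]4s¹, C⁺ [He]2s²2p¹.
Approximate IE_2 values (kJ/mol): Na 4562, Ca 1145, C 2353.
Overall IE_2 order: Ca < C < Na.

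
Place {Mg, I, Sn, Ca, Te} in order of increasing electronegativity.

Ca < Mg < Sn < Te < I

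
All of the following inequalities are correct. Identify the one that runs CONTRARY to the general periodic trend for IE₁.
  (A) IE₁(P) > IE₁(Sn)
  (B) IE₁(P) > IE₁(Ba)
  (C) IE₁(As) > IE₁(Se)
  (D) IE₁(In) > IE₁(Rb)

The general trend: IE₁ increases across a period and decreases down a group.
(A) P (period 3, group 15) vs Sn (period 5, group 14): the stated order agrees with the simple trend.
(B) P (period 3, group 15) vs Ba (period 6, group 2): the stated order agrees with the simple trend.
(C) As (period 4, group 15) vs Se (period 4, group 16): the stated order contradicts the simple trend.
(D) In (period 5, group 13) vs Rb (period 5, group 1): the stated order agrees with the simple trend.
The exception is (C): Se (4p⁴) ionizes more easily than half-filled As (4p³).

(C)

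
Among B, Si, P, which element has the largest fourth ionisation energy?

B

The fourth ionization energy removes an electron from the +3 ion. For each element: B³⁺ is the bare [He] core; Si³⁺ still has 1 valence electron; P³⁺ still has 2 valence electrons.
Core electrons are held far more tightly than valence electrons, so B tops the IE_4 order.
Valence configurations: Si³⁺ [Ne]3s¹, P³⁺ [Ne]3s².
The numbers (kJ/mol): B 25026, Si 4356, P 4964.
Putting it together, IE_4: Si < P < B.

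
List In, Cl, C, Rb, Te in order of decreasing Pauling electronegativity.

EN rises left→right (higher Z_eff, smaller atoms) and falls top→bottom (larger, more shielded atoms).
These span different periods and groups, so the two trends combine.
In > Rb: both are in period 5; the period trend gives In the larger value.
Te > In: both are in period 5; the period trend gives Te the larger value.
C > Te: period and group pull opposite ways; the down-group shift dominates (2.55 vs 2.10).
Cl > C: period and group pull opposite ways; the across-period shift dominates (3.16 vs 2.55).
Approximate values (Pauling): C 2.55, Cl 3.16, Rb 0.82, In 1.78, Te 2.10.
So from highest to lowest: Cl > C > Te > In > Rb.

Cl > C > Te > In > Rb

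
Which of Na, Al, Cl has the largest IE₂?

Na

After 1 electron has been removed, what remains? Na⁺ is the bare [Ne] core; Al⁺ still has 2 valence electrons; Cl⁺ still has 6 valence electrons.
Pulling an electron out of a noble-gas core costs far more than removing a remaining valence electron, so Na sits at the high end of IE_2.
Valence configurations: Al⁺ [Ne]3s², Cl⁺ [Ne]3s²3p⁴.
The numbers (kJ/mol): Na 4562, Al 1817, Cl 2298.
Overall IE_2 order: Al < Cl < Na.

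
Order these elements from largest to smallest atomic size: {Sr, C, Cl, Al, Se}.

C is in period 2, group 14; Al is in period 3, group 13; Cl is in period 3, group 17; Se is in period 4, group 16; Sr is in period 5, group 2.
Across a period the added protons contract the valence shell; down a group each new principal shell makes the atom larger.
These span different periods and groups, so the two trends combine.
Cl > C: the two effects oppose for this pair; the down-group effect wins (99 vs 75 pm).
Se > Cl: both effects reinforce here, so Se is clearly the larger of the two.
Al > Se: the two effects oppose for this pair; the across-period effect wins (126 vs 116 pm).
Sr > Al: relative to Al, both the across-period and down-group shifts push Sr's atomic radius up.
Tabulated atomic radius (pm): C 75, Al 126, Cl 99, Se 116, Sr 185.
So from largest to smallest: Sr > Al > Se > Cl > C.

Sr, Al, Se, Cl, C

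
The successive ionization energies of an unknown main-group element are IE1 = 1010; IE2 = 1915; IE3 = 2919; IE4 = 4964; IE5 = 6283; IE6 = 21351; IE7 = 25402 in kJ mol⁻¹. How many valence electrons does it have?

Look for the largest jump between consecutive ionization energies: IE6/IE5 ≈ 3.4, far larger than any earlier ratio.
That jump marks the point where a core electron is being removed. So the atom has 5 valence electrons.

5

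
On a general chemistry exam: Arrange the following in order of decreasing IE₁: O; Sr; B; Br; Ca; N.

N, O, Br, B, Ca, Sr

B is in period 2, group 13; N is in period 2, group 15; O is in period 2, group 16; Ca is in period 4, group 2; Br is in period 4, group 17; Sr is in period 5, group 2.
Across a period the outer electron is held more tightly (higher IE₁); down a group it sits in a higher shell, more shielded, and comes off more easily.
Neither a single period nor a single group — weigh both effects.
Ca > Sr: Ca sits above Sr in group 2, so the down-group effect alone puts Ca higher.
B > Ca: relative to Ca, both the across-period and down-group shifts push B's first ionization energy up.
Br > B: period and group pull opposite ways; the across-period shift dominates (1140 vs 801 kJ/mol).
O > Br: the two effects oppose for this pair; the down-group effect wins (1314 vs 1140 kJ/mol).
N > O: this pair runs against the simple trend — see the exception note.
Note the exception: N has a higher first ionization energy than O, contrary to the simple trend — pairing an electron in O's 2p⁴ costs repulsion energy, so O ionizes more easily than half-filled N (2p³).
For reference (kJ/mol): B 801, N 1402, O 1314, Ca 590, Br 1140, Sr 550.
So from highest to lowest: N > O > Br > B > Ca > Sr.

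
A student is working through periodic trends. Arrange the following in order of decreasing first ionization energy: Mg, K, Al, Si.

Si, Mg, Al, K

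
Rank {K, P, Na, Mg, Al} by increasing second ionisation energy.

IE_2 is the cost of taking one more electron from the +1 cation: K⁺ is the bare [Ar] core; P⁺ still has 4 valence electrons; Na⁺ is the bare [Ne] core; Mg⁺ still has 1 valence electron; Al⁺ still has 2 valence electrons.
Pulling an electron out of a noble-gas core costs far more than removing a remaining valence electron, so K and Na sit at the high end of IE_2.
Valence configurations: P⁺ [Ne]3s²3p², Mg⁺ [Ne]3s¹, Al⁺ [Ne]3s².
The numbers (kJ/mol): K 3052, P 1907, Na 4562, Mg 1451, Al 1817.
Hence IE_2: Mg < Al < P < K < Na.

Mg < Al < P < K < Na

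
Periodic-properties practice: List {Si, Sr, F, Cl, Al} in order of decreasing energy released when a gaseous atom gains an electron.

Cl, F, Si, Al, Sr

F is in period 2, group 17; Al is in period 3, group 13; Si is in period 3, group 14; Cl is in period 3, group 17; Sr is in period 5, group 2.
Adding an electron releases more energy for atoms nearer the top right (short of the noble gases).
These span different periods and groups, so the two trends combine.
Al > Sr: both effects reinforce here, so Al is clearly the higher of the two.
Si > Al: Si lies to the right of Al in period 3, so the across-period effect alone puts Si higher.
F > Si: both effects reinforce here, so F is clearly the higher of the two.
Cl > F: this pair runs against the simple trend — see the exception note.
Note the exception: Cl has a higher electron affinity than F, contrary to the simple trend — F's small 2p subshell makes the incoming electron feel strong e⁻–e⁻ repulsion, so Cl actually releases more energy on gaining an electron.
Approximate values (kJ/mol): F 328, Al 42, Si 134, Cl 349, Sr 5.
So from highest to lowest: Cl > F > Si > Al > Sr.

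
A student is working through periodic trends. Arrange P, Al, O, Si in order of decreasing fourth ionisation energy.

Al, O, P, Si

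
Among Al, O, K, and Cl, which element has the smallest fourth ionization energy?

The fourth ionization energy removes an electron from the +3 ion. For each element: Al³⁺ is the bare [Ne] core; O³⁺ still has 3 valence electrons; K³⁺ is already 2 electrons into the core; Cl³⁺ still has 4 valence electrons.
Usually core removal costs more than valence removal, but here the competition is close: a tightly held n=2 valence electron can cost more to remove than an n=3 core electron, so the actual values have to decide it.
Valence configurations: O³⁺ [He]2s²2p¹, Cl³⁺ [Ne]3s²3p².
The numbers (kJ/mol): Al 11577, O 7469, K 5877, Cl 5159.
Hence IE_4: Cl < K < O < Al.

Cl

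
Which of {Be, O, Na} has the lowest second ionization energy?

Be

The second ionization energy removes an electron from the +1 ion. For each element: Be⁺ still has 1 valence electron; O⁺ still has 5 valence electrons; Na⁺ is the bare [Ne] core.
Breaking into a closed-shell core is much more expensive than removing a leftover valence electron — Na has the largest IE_2 here.
Valence configurations: Be⁺ [He]2s¹, O⁺ [He]2s²2p³.
Tabulated IE_2 (kJ/mol): Be 1757, O 3388, Na 4562.
Overall IE_2 order: Be < O < Na.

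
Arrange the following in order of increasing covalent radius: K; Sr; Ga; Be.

Be < Ga < Sr < K

Be is in period 2, group 2; K is in period 4, group 1; Ga is in period 4, group 13; Sr is in period 5, group 2.
Moving right in a period, electrons are added to the same shell under a stronger nuclear pull, so atoms get smaller; moving down, a new shell is opened and atoms get larger.
Neither a single period nor a single group — weigh both effects.
Ga > Be: the two effects oppose for this pair; the down-group effect wins (124 vs 102 pm).
Sr > Ga: relative to Ga, both the across-period and down-group shifts push Sr's atomic radius up.
K > Sr: period and group pull opposite ways; the across-period shift dominates (196 vs 185 pm).
Tabulated atomic radius (pm): Be 102, K 196, Ga 124, Sr 185.
So from smallest to largest: Be < Ga < Sr < K.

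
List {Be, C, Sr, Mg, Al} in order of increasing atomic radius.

C, Be, Al, Mg, Sr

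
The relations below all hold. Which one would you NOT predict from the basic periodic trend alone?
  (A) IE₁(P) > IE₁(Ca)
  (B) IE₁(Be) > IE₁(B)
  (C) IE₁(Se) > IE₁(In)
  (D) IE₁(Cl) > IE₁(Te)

The general trend: IE₁ increases across a period and decreases down a group.
(A) P (period 3, group 15) vs Ca (period 4, group 2): the stated order agrees with the simple trend.
(B) Be (period 2, group 2) vs B (period 2, group 13): the stated order contradicts the simple trend.
(C) Se (period 4, group 16) vs In (period 5, group 13): the stated order agrees with the simple trend.
(D) Cl (period 3, group 17) vs Te (period 5, group 16): the stated order agrees with the simple trend.
The exception is (B): removing B's lone 2p electron is easier than breaking Be's filled 2s².

(B)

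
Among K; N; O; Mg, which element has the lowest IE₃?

K

IE_3 is the cost of taking one more electron from the +2 cation: K²⁺ is already 1 electron into the core; N²⁺ still has 3 valence electrons; O²⁺ still has 4 valence electrons; Mg²⁺ is the bare [Ne] core.
Usually core removal costs more than valence removal, but here the competition is close: a tightly held n=2 valence electron can cost more to remove than an n=3 core electron, so the actual values have to decide it.
Valence configurations: N²⁺ [He]2s²2p¹, O²⁺ [He]2s²2p².
Approximate IE_3 values (kJ/mol): K 4420, N 4578, O 5300, Mg 7733.
So the third ionization energies run K < N < O < Mg.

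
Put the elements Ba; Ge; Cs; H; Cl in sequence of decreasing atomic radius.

Cs > Ba > Ge > Cl > H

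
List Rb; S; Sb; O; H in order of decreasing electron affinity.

Atoms with high Z_eff and room in the valence shell (especially the halogens) have the most exothermic electron affinities.
These span different periods and groups, so the two trends combine.
H > Rb: they share group 1; the group trend gives H the larger value.
Sb > H: the two effects oppose for this pair; the across-period effect wins (103 vs 73 kJ/mol).
O > Sb: both effects reinforce here, so O is clearly the higher of the two.
S > O: this pair runs against the simple trend — see the exception note.
Note the exception: S has a higher electron affinity than O, contrary to the simple trend — the compact 2p subshell of O repels the added electron more than S's larger 3p does.
For reference (kJ/mol): H 73, O 141, S 200, Rb 47, Sb 103.
So from highest to lowest: S > O > Sb > H > Rb.

S, O, Sb, H, Rb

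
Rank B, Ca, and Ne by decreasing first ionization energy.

First ionization energy rises across a period (greater Z_eff holds electrons more tightly) and falls down a group (valence electrons are farther from the nucleus).
These span different periods and groups, so the two trends combine.
B > Ca: both effects reinforce here, so B is clearly the higher of the two.
Ne > B: both are in period 2; the period trend gives Ne the larger value.
Approximate values (kJ/mol): B 801, Ne 2081, Ca 590.
So from highest to lowest: Ne > B > Ca.

Ne, B, Ca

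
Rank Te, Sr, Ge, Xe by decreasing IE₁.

Xe, Te, Ge, Sr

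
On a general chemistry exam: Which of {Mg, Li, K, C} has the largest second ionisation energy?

Li

After 1 electron has been removed, what remains? Mg⁺ still has 1 valence electron; Li⁺ is the bare [He] core; K⁺ is the bare [Ar] core; C⁺ still has 3 valence electrons.
Core electrons are held far more tightly than valence electrons, so K and Li top the IE_2 order.
Valence configurations: Mg⁺ [Ne]3s¹, C⁺ [He]2s²2p¹.
Tabulated IE_2 (kJ/mol): Mg 1451, Li 7298, K 3052, C 2353.
So the second ionization energies run Mg < C < K < Li.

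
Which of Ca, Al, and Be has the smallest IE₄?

Ca

The fourth ionization energy removes an electron from the +3 ion. For each element: Ca³⁺ is already 1 electron into the core; Al³⁺ is the bare [Ne] core; Be³⁺ is already 1 electron into the core.
All of these are removing an electron from a noble-gas core or deeper; the smaller core (lower principal quantum number) is held far more tightly, and within a period the higher nuclear charge binds the same core more tightly.
Approximate IE_4 values (kJ/mol): Ca 6491, Al 11577, Be 21007.
Overall IE_4 order: Ca < Al < Be.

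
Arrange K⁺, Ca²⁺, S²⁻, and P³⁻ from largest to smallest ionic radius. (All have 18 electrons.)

P³⁻ > S²⁻ > K⁺ > Ca²⁺

All of these have 18 electrons, so size is governed by nuclear charge alone: the more protons, the stronger the pull on the same electron cloud, and the smaller the ion.
Nuclear charges: Ca²⁺ (Z=20), K⁺ (Z=19), S²⁻ (Z=16), P³⁻ (Z=15).
Largest to smallest: P³⁻ > S²⁻ > K⁺ > Ca²⁺.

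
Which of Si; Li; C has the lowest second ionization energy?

Si

The second ionization energy removes an electron from the +1 ion. For each element: Si⁺ still has 3 valence electrons; Li⁺ is the bare [He] core; C⁺ still has 3 valence electrons.
Pulling an electron out of a noble-gas core costs far more than removing a remaining valence electron, so Li sits at the high end of IE_2.
Valence configurations: Si⁺ [Ne]3s²3p¹, C⁺ [He]2s²2p¹.
Tabulated IE_2 (kJ/mol): Si 1577, Li 7298, C 2353.
So the second ionization energies run Si < C < Li.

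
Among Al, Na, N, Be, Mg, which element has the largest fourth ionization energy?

Consider each +3 ion: Al³⁺ is the bare [Ne] core; Na³⁺ is already 2 electrons into the core; N³⁺ still has 2 valence electrons; Be³⁺ is already 1 electron into the core; Mg³⁺ is already 1 electron into the core.
Pulling an electron out of a noble-gas core costs far more than removing a remaining valence electron, so Na, Mg, Al and Be sit at the high end of IE_4.
Approximate IE_4 values (kJ/mol): Al 11577, Na 9543, N 7475, Be 21007, Mg 10543.
Putting it together, IE_4: N < Na < Mg < Al < Be.

Be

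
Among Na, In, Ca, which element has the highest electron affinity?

Na

Adding an electron releases more energy for atoms nearer the top right (short of the noble gases).
These sit on a diagonal, where the across-period and down-group effects partly cancel.
In > Ca: the two effects oppose for this pair; the across-period effect wins (29 vs 2 kJ/mol).
Na > In: period and group pull opposite ways; the down-group shift dominates (53 vs 29 kJ/mol).
Tabulated electron affinity (kJ/mol): Na 53, Ca 2, In 29.
The highest electron affinity among these belongs to Na.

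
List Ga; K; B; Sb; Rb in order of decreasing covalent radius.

B is in period 2, group 13; K is in period 4, group 1; Ga is in period 4, group 13; Rb is in period 5, group 1; Sb is in period 5, group 15.
Radius decreases left→right (rising Z_eff, same n) and increases top→bottom (higher n).
Neither a single period nor a single group — weigh both effects.
Ga > B: they share group 13; the group trend gives Ga the larger value.
Sb > Ga: the two effects oppose for this pair; the down-group effect wins (140 vs 124 pm).
K > Sb: the two effects oppose for this pair; the across-period effect wins (196 vs 140 pm).
Rb > K: Rb sits below K in group 1, so the down-group effect alone puts Rb larger.
Approximate values (pm): B 85, K 196, Ga 124, Rb 210, Sb 140.
So from largest to smallest: Rb > K > Sb > Ga > B.

Rb, K, Sb, Ga, B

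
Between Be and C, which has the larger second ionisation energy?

IE_2 is the cost of taking one more electron from the +1 cation: Be⁺ still has 1 valence electron; C⁺ still has 3 valence electrons.
All are still removing valence electrons, so compare the +1 ions as you would atoms: IE_2 generally rises across a period (higher Z_eff) and falls down a group (larger shell), subject to the usual subshell exceptions.
Valence configurations: Be⁺ [He]2s¹, C⁺ [He]2s²2p¹.
The numbers (kJ/mol): Be 1757, C 2353.
Overall IE_2 order: Be < C.

C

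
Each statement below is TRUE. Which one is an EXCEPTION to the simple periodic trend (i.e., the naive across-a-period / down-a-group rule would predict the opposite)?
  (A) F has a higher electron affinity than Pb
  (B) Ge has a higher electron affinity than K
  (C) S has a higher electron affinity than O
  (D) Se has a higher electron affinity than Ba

(C)

The general trend: electron affinity increases across a period and decreases down a group.
(A) F (period 2, group 17) vs Pb (period 6, group 14): the stated order agrees with the simple trend.
(B) Ge (period 4, group 14) vs K (period 4, group 1): the stated order agrees with the simple trend.
(C) S (period 3, group 16) vs O (period 2, group 16): the stated order contradicts the simple trend.
(D) Se (period 4, group 16) vs Ba (period 6, group 2): the stated order agrees with the simple trend.
The exception is (C): the compact 2p subshell of O repels the added electron more than S's larger 3p does.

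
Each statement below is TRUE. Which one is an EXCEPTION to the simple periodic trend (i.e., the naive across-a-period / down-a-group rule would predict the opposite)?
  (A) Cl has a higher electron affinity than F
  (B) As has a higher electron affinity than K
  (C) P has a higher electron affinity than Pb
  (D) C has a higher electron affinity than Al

(A)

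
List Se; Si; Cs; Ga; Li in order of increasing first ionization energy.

First ionization energy rises across a period (greater Z_eff holds electrons more tightly) and falls down a group (valence electrons are farther from the nucleus).
These span different periods and groups, so the two trends combine.
Li > Cs: Li sits above Cs in group 1, so the down-group effect alone puts Li higher.
Ga > Li: period and group pull opposite ways; the across-period shift dominates (579 vs 520 kJ/mol).
Si > Ga: relative to Ga, both the across-period and down-group shifts push Si's first ionization energy up.
Se > Si: period and group pull opposite ways; the across-period shift dominates (941 vs 786 kJ/mol).
For reference (kJ/mol): Li 520, Si 786, Ga 579, Se 941, Cs 376.
So from lowest to highest: Cs < Li < Ga < Si < Se.

Cs, Li, Ga, Si, Se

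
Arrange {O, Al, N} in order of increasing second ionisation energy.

Al < N < O

IE_2 is the cost of taking one more electron from the +1 cation: O⁺ still has 5 valence electrons; Al⁺ still has 2 valence electrons; N⁺ still has 4 valence electrons.
All are still removing valence electrons, so compare the +1 ions as you would atoms: IE_2 generally rises across a period (higher Z_eff) and falls down a group (larger shell), subject to the usual subshell exceptions.
Valence configurations: O⁺ [He]2s²2p³, Al⁺ [Ne]3s², N⁺ [He]2s²2p².
The numbers (kJ/mol): O 3388, Al 1817, N 2856.
Hence IE_2: Al < N < O.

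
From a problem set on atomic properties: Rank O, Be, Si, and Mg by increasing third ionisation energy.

Si < O < Mg < Be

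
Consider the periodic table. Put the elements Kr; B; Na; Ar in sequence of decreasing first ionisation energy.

IE₁ increases left→right with effective nuclear charge and decreases top→bottom as the valence shell moves farther out.
Neither a single period nor a single group — weigh both effects.
B > Na: both effects reinforce here, so B is clearly the higher of the two.
Kr > B: period and group pull opposite ways; the across-period shift dominates (1351 vs 801 kJ/mol).
Ar > Kr: Ar sits above Kr in group 18, so the down-group effect alone puts Ar higher.
For reference (kJ/mol): B 801, Na 496, Ar 1521, Kr 1351.
So from highest to lowest: Ar > Kr > B > Na.

Ar > Kr > B > Na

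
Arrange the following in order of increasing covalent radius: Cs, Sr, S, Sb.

S < Sb < Sr < Cs

Radius decreases left→right (rising Z_eff, same n) and increases top→bottom (higher n).
Neither a single period nor a single group — weigh both effects.
Sb > S: both effects reinforce here, so Sb is clearly the larger of the two.
Sr > Sb: Sr lies to the left of Sb in period 5, so the across-period effect alone puts Sr larger.
Cs > Sr: relative to Sr, both the across-period and down-group shifts push Cs's atomic radius up.
Approximate values (pm): S 103, Sr 185, Sb 140, Cs 232.
So from smallest to largest: S < Sb < Sr < Cs.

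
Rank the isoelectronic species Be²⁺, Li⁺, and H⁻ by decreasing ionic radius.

All of these have 2 electrons, so size is governed by nuclear charge alone: the more protons, the stronger the pull on the same electron cloud, and the smaller the ion.
Nuclear charges: Be²⁺ (Z=4), Li⁺ (Z=3), H⁻ (Z=1).
Largest to smallest: H⁻ > Li⁺ > Be²⁺.

H⁻ > Li⁺ > Be²⁺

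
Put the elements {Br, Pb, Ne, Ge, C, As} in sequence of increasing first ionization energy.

Pb < Ge < As < C < Br < Ne

C is in period 2, group 14; Ne is in period 2, group 18; Ge is in period 4, group 14; As is in period 4, group 15; Br is in period 4, group 17; Pb is in period 6, group 14.
Across a period the outer electron is held more tightly (higher IE₁); down a group it sits in a higher shell, more shielded, and comes off more easily.
These span different periods and groups, so the two trends combine.
Ge > Pb: Ge sits above Pb in group 14, so the down-group effect alone puts Ge higher.
As > Ge: As lies to the right of Ge in period 4, so the across-period effect alone puts As higher.
C > As: period and group pull opposite ways; the down-group shift dominates (1086 vs 947 kJ/mol).
Br > C: the two effects oppose for this pair; the across-period effect wins (1140 vs 1086 kJ/mol).
Ne > Br: relative to Br, both the across-period and down-group shifts push Ne's first ionization energy up.
Approximate values (kJ/mol): C 1086, Ne 2081, Ge 762, As 947, Br 1140, Pb 716.
So from lowest to highest: Pb < Ge < As < C < Br < Ne.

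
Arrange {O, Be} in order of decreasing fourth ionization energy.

Be, O

IE_4 is the cost of taking one more electron from the +3 cation: O³⁺ still has 3 valence electrons; Be³⁺ is already 1 electron into the core.
Breaking into a closed-shell core is much more expensive than removing a leftover valence electron — Be has the largest IE_4 here.
Tabulated IE_4 (kJ/mol): O 7469, Be 21007.
Overall IE_4 order: O < Be.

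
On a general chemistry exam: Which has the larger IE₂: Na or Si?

Na

Consider each +1 ion: Na⁺ is the bare [Ne] core; Si⁺ still has 3 valence electrons.
Pulling an electron out of a noble-gas core costs far more than removing a remaining valence electron, so Na sits at the high end of IE_2.
Approximate IE_2 values (kJ/mol): Na 4562, Si 1577.
So the second ionization energies run Si < Na.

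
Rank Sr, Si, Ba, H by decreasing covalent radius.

Ba > Sr > Si > H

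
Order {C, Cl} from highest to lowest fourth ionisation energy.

Consider each +3 ion: C³⁺ still has 1 valence electron; Cl³⁺ still has 4 valence electrons.
All are still removing valence electrons, so compare the +3 ions as you would atoms: IE_4 generally rises across a period (higher Z_eff) and falls down a group (larger shell), subject to the usual subshell exceptions.
Valence configurations: C³⁺ [He]2s¹, Cl³⁺ [Ne]3s²3p².
Tabulated IE_4 (kJ/mol): C 6223, Cl 5159.
So the fourth ionization energies run Cl < C.

C > Cl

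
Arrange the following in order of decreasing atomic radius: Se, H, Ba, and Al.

Ba > Al > Se > H

H is in period 1, group 1; Al is in period 3, group 13; Se is in period 4, group 16; Ba is in period 6, group 2.
Atomic radius shrinks across a period as nuclear charge pulls the same shell inward, and grows down a group as new shells are added.
Here both period and group differ, so the two effects have to be weighed against each other.
Se > H: the two effects oppose for this pair; the down-group effect wins (116 vs 32 pm).
Al > Se: period and group pull opposite ways; the across-period shift dominates (126 vs 116 pm).
Ba > Al: relative to Al, both the across-period and down-group shifts push Ba's atomic radius up.
Tabulated atomic radius (pm): H 32, Al 126, Se 116, Ba 196.
So from largest to smallest: Ba > Al > Se > H.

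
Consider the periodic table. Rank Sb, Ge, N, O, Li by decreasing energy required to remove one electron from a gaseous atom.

Li is in period 2, group 1; N is in period 2, group 15; O is in period 2, group 16; Ge is in period 4, group 14; Sb is in period 5, group 15.
Removing the outermost electron gets harder across a period and easier down a group.
These span different periods and groups, so the two trends combine.
Ge > Li: period and group pull opposite ways; the across-period shift dominates (762 vs 520 kJ/mol).
Sb > Ge: the two effects oppose for this pair; the across-period effect wins (831 vs 762 kJ/mol).
O > Sb: both effects reinforce here, so O is clearly the higher of the two.
N > O: this pair runs against the simple trend — see the exception note.
Note the exception: N has a higher first ionization energy than O, contrary to the simple trend — pairing an electron in O's 2p⁴ costs repulsion energy, so O ionizes more easily than half-filled N (2p³).
Tabulated first ionization energy (kJ/mol): Li 520, N 1402, O 1314, Ge 762, Sb 831.
So from highest to lowest: N > O > Sb > Ge > Li.

N > O > Sb > Ge > Li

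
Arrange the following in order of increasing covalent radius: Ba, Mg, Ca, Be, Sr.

Be is in period 2, group 2; Mg is in period 3, group 2; Ca is in period 4, group 2; Sr is in period 5, group 2; Ba is in period 6, group 2.
Radius decreases left→right (rising Z_eff, same n) and increases top→bottom (higher n).
All are in group 2, so atomic radius increases down the group.
So from smallest to largest: Be < Mg < Ca < Sr < Ba.

Be, Mg, Ca, Sr, Ba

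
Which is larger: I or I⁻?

I⁻

Forming I⁻ adds 1 electron to I. More electron–electron repulsion in the same shell, with unchanged nuclear charge, lets the cloud expand.
An anion is larger than its parent atom: I⁻ > I.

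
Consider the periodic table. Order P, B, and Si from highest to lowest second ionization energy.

Consider each +1 ion: P⁺ still has 4 valence electrons; B⁺ still has 2 valence electrons; Si⁺ still has 3 valence electrons.
All are still removing valence electrons, so compare the +1 ions as you would atoms: IE_2 generally rises across a period (higher Z_eff) and falls down a group (larger shell), subject to the usual subshell exceptions.
Valence configurations: P⁺ [Ne]3s²3p², B⁺ [He]2s², Si⁺ [Ne]3s²3p¹.
Approximate IE_2 values (kJ/mol): P 1907, B 2427, Si 1577.
Hence IE_2: Si < P < B.

B > P > Si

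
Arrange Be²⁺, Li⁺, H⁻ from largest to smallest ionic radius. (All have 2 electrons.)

H⁻ > Li⁺ > Be²⁺

All of these have 2 electrons, so size is governed by nuclear charge alone: the more protons, the stronger the pull on the same electron cloud, and the smaller the ion.
Nuclear charges: Be²⁺ (Z=4), Li⁺ (Z=3), H⁻ (Z=1).
Largest to smallest: H⁻ > Li⁺ > Be²⁺.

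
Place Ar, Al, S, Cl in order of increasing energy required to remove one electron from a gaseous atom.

Removing the outermost electron gets harder across a period and easier down a group.
All lie in period 3, so first ionization energy increases left to right.
So from lowest to highest: Al < S < Cl < Ar.

Al, S, Cl, Ar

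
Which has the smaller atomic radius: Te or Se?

Se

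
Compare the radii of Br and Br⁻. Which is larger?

Forming Br⁻ adds 1 electron to Br. More electron–electron repulsion in the same shell, with unchanged nuclear charge, lets the cloud expand.
An anion is larger than its parent atom: Br⁻ > Br.

Br⁻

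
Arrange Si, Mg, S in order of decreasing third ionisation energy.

Consider each +2 ion: Si²⁺ still has 2 valence electrons; Mg²⁺ is the bare [Ne] core; S²⁺ still has 4 valence electrons.
Breaking into a closed-shell core is much more expensive than removing a leftover valence electron — Mg has the largest IE_3 here.
Valence configurations: Si²⁺ [Ne]3s², S²⁺ [Ne]3s²3p².
The numbers (kJ/mol): Si 3232, Mg 7733, S 3357.
Putting it together, IE_3: Si < S < Mg.

Mg > S > Si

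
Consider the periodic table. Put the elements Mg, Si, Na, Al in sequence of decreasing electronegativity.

Si, Al, Mg, Na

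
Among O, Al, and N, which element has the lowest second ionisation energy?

Consider each +1 ion: O⁺ still has 5 valence electrons; Al⁺ still has 2 valence electrons; N⁺ still has 4 valence electrons.
All are still removing valence electrons, so compare the +1 ions as you would atoms: IE_2 generally rises across a period (higher Z_eff) and falls down a group (larger shell), subject to the usual subshell exceptions.
Valence configurations: O⁺ [He]2s²2p³, Al⁺ [Ne]3s², N⁺ [He]2s²2p².
Approximate IE_2 values (kJ/mol): O 3388, Al 1817, N 2856.
Hence IE_2: Al < N < O.

Al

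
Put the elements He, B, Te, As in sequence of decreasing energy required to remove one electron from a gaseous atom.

He > As > Te > B

He is in period 1, group 18; B is in period 2, group 13; As is in period 4, group 15; Te is in period 5, group 16.
IE₁ increases left→right with effective nuclear charge and decreases top→bottom as the valence shell moves farther out.
Here both period and group differ, so the two effects have to be weighed against each other.
Te > B: the two effects oppose for this pair; the across-period effect wins (869 vs 801 kJ/mol).
As > Te: the two effects oppose for this pair; the down-group effect wins (947 vs 869 kJ/mol).
He > As: both effects reinforce here, so He is clearly the higher of the two.
For reference (kJ/mol): He 2372, B 801, As 947, Te 869.
So from highest to lowest: He > As > Te > B.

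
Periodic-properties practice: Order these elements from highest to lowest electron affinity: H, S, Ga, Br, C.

Br, S, C, H, Ga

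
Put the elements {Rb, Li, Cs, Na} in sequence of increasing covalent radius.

Moving right in a period, electrons are added to the same shell under a stronger nuclear pull, so atoms get smaller; moving down, a new shell is opened and atoms get larger.
All are in group 1, so atomic radius increases down the group.
So from smallest to largest: Li < Na < Rb < Cs.

Li < Na < Rb < Cs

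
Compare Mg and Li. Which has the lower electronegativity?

Electronegativity increases across a period and decreases down a group, tracking effective nuclear charge and atomic size.
A diagonal step moves right (one effect) and down (the opposite effect) at once.
Mg > Li: the two effects oppose for this pair; the across-period effect wins (1.31 vs 0.98).
Tabulated electronegativity (Pauling): Li 0.98, Mg 1.31.
So Li has the lower electronegativity (Li < Mg).

Li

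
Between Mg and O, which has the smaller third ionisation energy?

O

The third ionization energy removes an electron from the +2 ion. For each element: Mg²⁺ is the bare [Ne] core; O²⁺ still has 4 valence electrons.
Pulling an electron out of a noble-gas core costs far more than removing a remaining valence electron, so Mg sits at the high end of IE_3.
The numbers (kJ/mol): Mg 7733, O 5300.
Putting it together, IE_3: O < Mg.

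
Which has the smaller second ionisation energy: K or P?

P

The second ionization energy removes an electron from the +1 ion. For each element: K⁺ is the bare [Ar] core; P⁺ still has 4 valence electrons.
Breaking into a closed-shell core is much more expensive than removing a leftover valence electron — K has the largest IE_2 here.
The numbers (kJ/mol): K 3052, P 1907.
Overall IE_2 order: P < K.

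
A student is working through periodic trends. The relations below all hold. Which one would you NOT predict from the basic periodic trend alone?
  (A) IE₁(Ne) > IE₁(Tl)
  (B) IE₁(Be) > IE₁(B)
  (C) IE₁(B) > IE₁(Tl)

(B)

The general trend: first ionization energy increases across a period and decreases down a group.
(A) Ne (period 2, group 18) vs Tl (period 6, group 13): the stated order agrees with the simple trend.
(B) Be (period 2, group 2) vs B (period 2, group 13): the stated order contradicts the simple trend.
(C) B (period 2, group 13) vs Tl (period 6, group 13): the stated order agrees with the simple trend.
The exception is (B): removing B's lone 2p electron is easier than breaking Be's filled 2s².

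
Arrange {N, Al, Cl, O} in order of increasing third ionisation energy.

The third ionization energy removes an electron from the +2 ion. For each element: N²⁺ still has 3 valence electrons; Al²⁺ still has 1 valence electron; Cl²⁺ still has 5 valence electrons; O²⁺ still has 4 valence electrons.
All are still removing valence electrons, so compare the +2 ions as you would atoms: IE_3 generally rises across a period (higher Z_eff) and falls down a group (larger shell), subject to the usual subshell exceptions.
Valence configurations: N²⁺ [He]2s²2p¹, Al²⁺ [Ne]3s¹, Cl²⁺ [Ne]3s²3p³, O²⁺ [He]2s²2p².
The numbers (kJ/mol): N 4578, Al 2745, Cl 3822, O 5300.
So the third ionization energies run Al < Cl < N < O.

Al < Cl < N < O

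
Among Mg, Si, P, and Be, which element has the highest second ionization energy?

P

IE_2 is the cost of taking one more electron from the +1 cation: Mg⁺ still has 1 valence electron; Si⁺ still has 3 valence electrons; P⁺ still has 4 valence electrons; Be⁺ still has 1 valence electron.
All are still removing valence electrons, so compare the +1 ions as you would atoms: IE_2 generally rises across a period (higher Z_eff) and falls down a group (larger shell), subject to the usual subshell exceptions.
Valence configurations: Mg⁺ [Ne]3s¹, Si⁺ [Ne]3s²3p¹, P⁺ [Ne]3s²3p², Be⁺ [He]2s¹.
Approximate IE_2 values (kJ/mol): Mg 1451, Si 1577, P 1907, Be 1757.
Hence IE_2: Mg < Si < Be < P.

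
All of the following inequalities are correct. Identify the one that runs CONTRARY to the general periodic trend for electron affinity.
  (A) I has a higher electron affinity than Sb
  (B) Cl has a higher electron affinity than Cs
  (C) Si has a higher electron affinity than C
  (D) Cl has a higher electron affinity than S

(C)

The general trend: electron affinity increases across a period and decreases down a group.
(A) I (period 5, group 17) vs Sb (period 5, group 15): the stated order agrees with the simple trend.
(B) Cl (period 3, group 17) vs Cs (period 6, group 1): the stated order agrees with the simple trend.
(C) Si (period 3, group 14) vs C (period 2, group 14): the stated order contradicts the simple trend.
(D) Cl (period 3, group 17) vs S (period 3, group 16): the stated order agrees with the simple trend.
The exception is (C): Si's larger, more diffuse 3p orbitals accept an added electron slightly more readily than C's compact 2p.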